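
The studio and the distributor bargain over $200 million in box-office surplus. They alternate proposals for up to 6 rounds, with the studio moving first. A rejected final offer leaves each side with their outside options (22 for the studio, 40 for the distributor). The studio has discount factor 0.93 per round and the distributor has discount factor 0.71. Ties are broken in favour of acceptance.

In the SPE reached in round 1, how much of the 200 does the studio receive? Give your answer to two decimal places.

128.40

Solve by backward induction from round 6.
Round 6 (the distributor proposes): the studio gets 22 if talks fail, so the distributor offers 22 and keeps 178.
Round 5 (the studio proposes): the distributor can get 178 next round, worth 0.71 × 178 = 126.38 now. The studio offers 126.38 and keeps 200 − 126.38 = 73.62.
Round 4 (the distributor proposes): the studio can get 73.62 next round, worth 0.93 × 73.62 = 68.4666 now; the distributor offers that and keeps 131.5334.
Round 3 (the studio proposes): the distributor can get 131.5334 next round, worth 0.71 × 131.5334 = 93.388714 now; the studio offers that and keeps 106.611286.
Round 2 (the distributor proposes): the studio can get 106.611286 next round, worth 0.93 × 106.611286 = 99.14849598 now; the distributor offers that and keeps 100.85150402.
Round 1 (the studio proposes): the distributor can get 100.85150402 next round, worth 0.71 × 100.85150402 = 71.6045678542 now, so the studio offers 71.6045678542, keeping 128.3954321458.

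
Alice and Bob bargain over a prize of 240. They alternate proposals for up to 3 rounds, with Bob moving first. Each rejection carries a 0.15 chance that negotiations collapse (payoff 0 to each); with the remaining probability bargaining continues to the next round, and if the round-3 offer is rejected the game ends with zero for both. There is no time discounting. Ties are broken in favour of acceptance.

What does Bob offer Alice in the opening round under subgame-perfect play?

30.6

Round 3 (Bob proposes): Alice will accept anything ≥ 0, so Bob offers 0 and keeps 240.
Round 2 (Alice proposes): rejecting gives Bob an expected 0.85 × 240 = 204; Alice offers that and keeps 36.
Round 1 (Bob proposes): rejecting gives Alice an expected 0.85 × 36 = 30.6, so Bob offers 30.6, keeping 209.4.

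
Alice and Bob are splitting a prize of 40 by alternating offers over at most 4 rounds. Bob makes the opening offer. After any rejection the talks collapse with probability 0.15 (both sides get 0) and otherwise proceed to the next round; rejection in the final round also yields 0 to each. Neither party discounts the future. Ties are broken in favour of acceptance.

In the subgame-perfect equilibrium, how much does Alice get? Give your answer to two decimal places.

By backward induction:
Round 4 (Alice proposes): rejection yields 0 for Bob; Alice offers 0 and keeps 40.
Round 3 (Bob proposes): rejecting gives Alice an expected 0.85 × 40 = 34, so Bob offers 34, keeping 6.
Round 2 (Alice proposes): rejecting gives Bob an expected 0.85 × 6 = 5.1, so Alice offers 5.1, keeping 34.9.
Round 1 (Bob proposes): rejecting gives Alice an expected 0.85 × 34.9 = 29.665, so Bob offers 29.665, keeping 10.335.

29.67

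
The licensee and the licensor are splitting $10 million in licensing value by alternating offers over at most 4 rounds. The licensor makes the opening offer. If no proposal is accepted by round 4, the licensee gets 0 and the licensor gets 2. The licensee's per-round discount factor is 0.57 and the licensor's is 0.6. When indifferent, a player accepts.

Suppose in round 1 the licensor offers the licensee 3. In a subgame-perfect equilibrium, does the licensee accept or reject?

Round 4 (the licensee proposes): the licensor gets 2 if talks fail, so the licensee offers 2 and keeps 8.
Round 3 (the licensor proposes): the licensee can get 8 next round, worth 0.57 × 8 = 4.56 now. The licensor offers 4.56 and keeps 10 − 4.56 = 5.44.
Round 2 (the licensee proposes): the licensor can get 5.44 next round, worth 0.6 × 5.44 = 3.264 now; the licensee offers that and keeps 6.736.
So by rejecting in round 1, the licensee gets 6.736 next round, worth 0.57 × 6.736 = 3.83952 now.
Offer 3 < 3.83952, so the licensee rejects.

Reject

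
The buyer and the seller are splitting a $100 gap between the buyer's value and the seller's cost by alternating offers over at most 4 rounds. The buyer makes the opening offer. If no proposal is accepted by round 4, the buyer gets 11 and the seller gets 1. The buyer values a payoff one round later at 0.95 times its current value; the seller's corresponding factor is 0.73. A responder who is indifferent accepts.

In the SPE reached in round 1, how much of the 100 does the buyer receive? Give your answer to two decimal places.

51.29

Round 4 (the seller proposes): the buyer gets 11 if talks fail, so the seller offers 11 and keeps 89.
Round 3 (the buyer proposes): the seller can get 89 next round, worth 0.73 × 89 = 64.97 now, so the buyer offers 64.97, keeping 35.03.
Round 2 (the seller proposes): the buyer can get 35.03 next round, worth 0.95 × 35.03 = 33.2785 now. The seller offers 33.2785 and keeps 100 − 33.2785 = 66.7215.
Round 1 (the buyer proposes): the seller can get 66.7215 next round, worth 0.73 × 66.7215 = 48.706695 now; the buyer offers that and keeps 51.293305.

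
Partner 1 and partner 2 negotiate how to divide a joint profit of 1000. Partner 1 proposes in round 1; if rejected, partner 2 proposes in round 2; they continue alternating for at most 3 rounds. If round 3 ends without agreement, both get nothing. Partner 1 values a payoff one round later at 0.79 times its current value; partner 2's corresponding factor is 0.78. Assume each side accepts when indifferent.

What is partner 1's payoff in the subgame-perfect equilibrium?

836.2

Round 3 (partner 1 proposes): partner 2 will accept anything ≥ 0, so partner 1 offers 0 and keeps 1000.
Round 2 (partner 2 proposes): partner 1 can get 1000 next round, worth 0.79 × 1000 = 790 now. Partner 2 offers 790 and keeps 1000 − 790 = 210.
Round 1 (partner 1 proposes): partner 2 can get 210 next round, worth 0.78 × 210 = 163.8 now; partner 1 offers that and keeps 836.2.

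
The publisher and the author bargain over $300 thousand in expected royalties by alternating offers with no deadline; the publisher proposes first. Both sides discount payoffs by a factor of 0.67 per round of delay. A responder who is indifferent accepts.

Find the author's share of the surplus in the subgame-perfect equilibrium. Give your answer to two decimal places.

120.36

Let x be the publisher's share when the publisher proposes and y be the author's share when the author proposes.
The author accepts iff offered ≥ 0.67·y, so x = 300 − 0.67y. Symmetrically y = 300 − 0.67x.
Substituting: x = 300 − 0.67(300 − 0.67x), giving x(1 − 0.67·0.67) = 300(1 − 0.67).
So x = 300 × 0.33 / 0.5511 ≈ 179.6407, and the author receives 300 − x ≈ 120.3593.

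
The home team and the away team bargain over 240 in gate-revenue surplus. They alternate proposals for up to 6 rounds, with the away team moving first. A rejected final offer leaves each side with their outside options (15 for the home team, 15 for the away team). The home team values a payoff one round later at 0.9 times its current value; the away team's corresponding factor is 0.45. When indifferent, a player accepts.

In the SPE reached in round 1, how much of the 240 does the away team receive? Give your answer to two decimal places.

39.87

Round 6 (the home team proposes): the away team gets 15 if talks fail, so the home team offers 15 and keeps 225.
Round 5 (the away team proposes): the home team can get 225 next round, worth 0.9 × 225 = 202.5 now; the away team offers that and keeps 37.5.
Round 4 (the home team proposes): the away team can get 37.5 next round, worth 0.45 × 37.5 = 16.875 now. The home team offers 16.875 and keeps 240 − 16.875 = 223.125.
Round 3 (the away team proposes): the home team can get 223.125 next round, worth 0.9 × 223.125 = 200.8125 now, so the away team offers 200.8125, keeping 39.1875.
Round 2 (the home team proposes): the away team can get 39.1875 next round, worth 0.45 × 39.1875 = 17.634375 now, so the home team offers 17.634375, keeping 222.365625.
Round 1 (the away team proposes): the home team can get 222.365625 next round, worth 0.9 × 222.365625 = 200.1290625 now, so the away team offers 200.1290625, keeping 39.8709375.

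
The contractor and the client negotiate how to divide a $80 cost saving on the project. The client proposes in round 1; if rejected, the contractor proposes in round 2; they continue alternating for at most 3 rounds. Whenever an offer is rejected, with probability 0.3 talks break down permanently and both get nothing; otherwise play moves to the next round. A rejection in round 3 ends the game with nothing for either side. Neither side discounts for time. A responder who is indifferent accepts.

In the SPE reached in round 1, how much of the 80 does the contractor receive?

By backward induction:
Round 3 (the client proposes): rejection yields 0 for the contractor; the client offers 0 and keeps 80.
Round 2 (the contractor proposes): rejecting gives the client an expected 0.7 × 80 = 56, so the contractor offers 56, keeping 24.
Round 1 (the client proposes): rejecting gives the contractor an expected 0.7 × 24 = 16.8; the client offers that and keeps 63.2.

16.8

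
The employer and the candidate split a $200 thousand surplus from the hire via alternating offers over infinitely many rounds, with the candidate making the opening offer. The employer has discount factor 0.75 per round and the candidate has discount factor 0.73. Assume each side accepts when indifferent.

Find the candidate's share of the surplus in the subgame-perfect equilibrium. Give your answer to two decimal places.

Let x be the candidate's share when the candidate proposes and y be the employer's share when the employer proposes.
The employer accepts iff offered ≥ 0.75·y, so x = 200 − 0.75y. Symmetrically y = 200 − 0.73x.
Substituting: x = 200 − 0.75(200 − 0.73x), giving x(1 − 0.73·0.75) = 200(1 − 0.75).
So x = 200 × 0.25 / 0.4525 ≈ 110.4972, and the employer receives 200 − x ≈ 89.5028.

110.50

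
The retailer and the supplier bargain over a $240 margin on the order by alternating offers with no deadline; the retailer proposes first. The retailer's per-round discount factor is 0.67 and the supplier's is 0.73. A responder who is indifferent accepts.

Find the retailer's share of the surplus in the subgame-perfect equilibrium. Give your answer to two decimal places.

126.83

In a stationary SPE each proposer offers the other exactly their discounted continuation value.
If the retailer keeps x when proposing and the supplier keeps y when proposing, then x = 240 − 0.73y and y = 240 − 0.67x.
Solving: x = 240(1 − 0.73) / (1 − 0.67·0.73) = 64.8 / 0.5109 ≈ 126.8350.
The supplier gets 240 − 126.8350 ≈ 113.1650.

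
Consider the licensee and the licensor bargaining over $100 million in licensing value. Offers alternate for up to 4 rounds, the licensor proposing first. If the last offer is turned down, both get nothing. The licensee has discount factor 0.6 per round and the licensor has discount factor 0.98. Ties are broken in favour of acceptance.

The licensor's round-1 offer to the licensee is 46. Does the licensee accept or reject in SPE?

Accept

Round 4 (the licensee proposes): the licensor will accept anything ≥ 0, so the licensee offers 0 and keeps 100.
Round 3 (the licensor proposes): the licensee can get 100 next round, worth 0.6 × 100 = 60 now; the licensor offers that and keeps 40.
Round 2 (the licensee proposes): the licensor can get 40 next round, worth 0.98 × 40 = 39.2 now, so the licensee offers 39.2, keeping 60.8.
So by rejecting in round 1, the licensee gets 60.8 next round, worth 0.6 × 60.8 = 36.48 now.
Offer 46 ≥ 36.48, so the licensee accepts.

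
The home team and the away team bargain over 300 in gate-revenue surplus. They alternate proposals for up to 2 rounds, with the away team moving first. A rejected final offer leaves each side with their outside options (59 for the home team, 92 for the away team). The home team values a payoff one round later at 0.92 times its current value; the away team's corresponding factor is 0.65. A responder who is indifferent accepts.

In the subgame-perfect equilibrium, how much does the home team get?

191.36

Round 2 (the home team proposes): the away team gets 92 if talks fail, so the home team offers 92 and keeps 208.
Round 1 (the away team proposes): the home team can get 208 next round, worth 0.92 × 208 = 191.36 now. The away team offers 191.36 and keeps 300 − 191.36 = 108.64.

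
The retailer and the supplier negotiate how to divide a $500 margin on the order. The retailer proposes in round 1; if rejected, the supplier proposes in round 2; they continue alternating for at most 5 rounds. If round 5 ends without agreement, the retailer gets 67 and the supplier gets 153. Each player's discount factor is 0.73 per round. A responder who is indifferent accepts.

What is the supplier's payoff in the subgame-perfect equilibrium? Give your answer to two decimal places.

By backward induction:
Round 5 (the retailer proposes): the supplier gets 153 if talks fail, so the retailer offers 153 and keeps 347.
Round 4 (the supplier proposes): the retailer can get 347 next round, worth 0.73 × 347 = 253.31 now. The supplier offers 253.31 and keeps 500 − 253.31 = 246.69.
Round 3 (the retailer proposes): the supplier can get 246.69 next round, worth 0.73 × 246.69 = 180.0837 now. The retailer offers 180.0837 and keeps 500 − 180.0837 = 319.9163.
Round 2 (the supplier proposes): the retailer can get 319.9163 next round, worth 0.73 × 319.9163 = 233.538899 now, so the supplier offers 233.538899, keeping 266.461101.
Round 1 (the retailer proposes): the supplier can get 266.461101 next round, worth 0.73 × 266.461101 = 194.51660373 now. The retailer offers 194.51660373 and keeps 500 − 194.51660373 = 305.48339627.

194.52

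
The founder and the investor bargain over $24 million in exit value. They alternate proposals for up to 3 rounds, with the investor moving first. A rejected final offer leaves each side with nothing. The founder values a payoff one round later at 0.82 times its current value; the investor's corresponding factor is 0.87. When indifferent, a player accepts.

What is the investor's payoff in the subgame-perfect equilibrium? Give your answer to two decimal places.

Round 3 (the investor proposes): the founder will accept anything ≥ 0, so the investor offers 0 and keeps 24.
Round 2 (the founder proposes): the investor can get 24 next round, worth 0.87 × 24 = 20.88 now, so the founder offers 20.88, keeping 3.12.
Round 1 (the investor proposes): the founder can get 3.12 next round, worth 0.82 × 3.12 = 2.5584 now, so the investor offers 2.5584, keeping 21.4416.

21.44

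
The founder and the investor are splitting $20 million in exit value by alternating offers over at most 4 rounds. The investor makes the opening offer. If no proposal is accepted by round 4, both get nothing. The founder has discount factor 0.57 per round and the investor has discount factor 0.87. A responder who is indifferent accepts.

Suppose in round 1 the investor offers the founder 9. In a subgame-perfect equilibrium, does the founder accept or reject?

Round 4 (the founder proposes): rejection yields 0 for the investor; the founder offers 0 and keeps 20.
Round 3 (the investor proposes): the founder can get 20 next round, worth 0.57 × 20 = 11.4 now, so the investor offers 11.4, keeping 8.6.
Round 2 (the founder proposes): the investor can get 8.6 next round, worth 0.87 × 8.6 = 7.482 now. The founder offers 7.482 and keeps 20 − 7.482 = 12.518.
So by rejecting in round 1, the founder gets 12.518 next round, worth 0.57 × 12.518 = 7.13526 now.
Offer 9 ≥ 7.13526, so the founder accepts.

Accept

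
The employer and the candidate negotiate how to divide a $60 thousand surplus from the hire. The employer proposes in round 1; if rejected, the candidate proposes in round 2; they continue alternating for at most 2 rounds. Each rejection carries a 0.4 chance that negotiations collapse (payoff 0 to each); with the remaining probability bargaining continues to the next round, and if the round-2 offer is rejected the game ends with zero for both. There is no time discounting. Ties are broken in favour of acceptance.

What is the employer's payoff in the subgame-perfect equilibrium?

24

By backward induction:
Round 2 (the candidate proposes): the employer will accept anything ≥ 0, so the candidate offers 0 and keeps 60.
Round 1 (the employer proposes): rejecting gives the candidate an expected 0.6 × 60 = 36. The employer offers 36 and keeps 60 − 36 = 24.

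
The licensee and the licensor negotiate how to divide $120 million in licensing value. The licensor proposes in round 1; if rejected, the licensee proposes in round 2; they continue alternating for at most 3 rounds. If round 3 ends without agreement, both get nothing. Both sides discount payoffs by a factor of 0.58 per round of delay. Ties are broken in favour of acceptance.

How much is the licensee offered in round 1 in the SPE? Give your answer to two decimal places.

29.23

Round 3 (the licensor proposes): the licensee will accept anything ≥ 0, so the licensor offers 0 and keeps 120.
Round 2 (the licensee proposes): the licensor can get 120 next round, worth 0.58 × 120 = 69.6 now; the licensee offers that and keeps 50.4.
Round 1 (the licensor proposes): the licensee can get 50.4 next round, worth 0.58 × 50.4 = 29.232 now. The licensor offers 29.232 and keeps 120 − 29.232 = 90.768.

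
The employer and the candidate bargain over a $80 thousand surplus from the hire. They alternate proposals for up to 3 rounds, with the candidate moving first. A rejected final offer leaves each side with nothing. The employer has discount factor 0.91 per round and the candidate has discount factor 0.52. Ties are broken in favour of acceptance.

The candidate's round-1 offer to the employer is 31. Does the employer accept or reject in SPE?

Round 3 (the candidate proposes): rejection yields 0 for the employer; the candidate offers 0 and keeps 80.
Round 2 (the employer proposes): the candidate can get 80 next round, worth 0.52 × 80 = 41.6 now; the employer offers that and keeps 38.4.
So by rejecting in round 1, the employer gets 38.4 next round, worth 0.91 × 38.4 = 34.944 now.
Offer 31 < 34.944, so the employer rejects.

Reject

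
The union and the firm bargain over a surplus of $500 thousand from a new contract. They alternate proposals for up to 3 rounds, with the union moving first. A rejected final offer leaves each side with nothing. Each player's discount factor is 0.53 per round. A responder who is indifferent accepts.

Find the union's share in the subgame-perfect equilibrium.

Round 3 (the union proposes): the firm will accept anything ≥ 0, so the union offers 0 and keeps 500.
Round 2 (the firm proposes): the union can get 500 next round, worth 0.53 × 500 = 265 now, so the firm offers 265, keeping 235.
Round 1 (the union proposes): the firm can get 235 next round, worth 0.53 × 235 = 124.55 now. The union offers 124.55 and keeps 500 − 124.55 = 375.45.

375.45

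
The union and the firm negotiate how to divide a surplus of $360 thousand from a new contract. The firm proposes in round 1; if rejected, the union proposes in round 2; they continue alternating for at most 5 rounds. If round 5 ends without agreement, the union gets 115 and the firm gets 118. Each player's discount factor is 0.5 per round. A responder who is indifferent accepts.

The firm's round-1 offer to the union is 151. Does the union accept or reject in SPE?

Round 5 (the firm proposes): the union gets 115 if talks fail, so the firm offers 115 and keeps 245.
Round 4 (the union proposes): the firm can get 245 next round, worth 0.5 × 245 = 122.5 now. The union offers 122.5 and keeps 360 − 122.5 = 237.5.
Round 3 (the firm proposes): the union can get 237.5 next round, worth 0.5 × 237.5 = 118.75 now, so the firm offers 118.75, keeping 241.25.
Round 2 (the union proposes): the firm can get 241.25 next round, worth 0.5 × 241.25 = 120.625 now. The union offers 120.625 and keeps 360 − 120.625 = 239.375.
So by rejecting in round 1, the union gets 239.375 next round, worth 0.5 × 239.375 = 119.6875 now.
Offer 151 ≥ 119.6875, so the union accepts.

Accept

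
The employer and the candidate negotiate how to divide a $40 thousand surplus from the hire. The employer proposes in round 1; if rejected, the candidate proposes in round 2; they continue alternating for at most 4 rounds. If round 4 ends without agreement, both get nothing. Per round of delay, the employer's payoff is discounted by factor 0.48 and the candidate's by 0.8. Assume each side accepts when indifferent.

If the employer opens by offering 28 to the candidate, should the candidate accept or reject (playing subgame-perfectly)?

Round 4 (the candidate proposes): the employer will accept anything ≥ 0, so the candidate offers 0 and keeps 40.
Round 3 (the employer proposes): the candidate can get 40 next round, worth 0.8 × 40 = 32 now. The employer offers 32 and keeps 40 − 32 = 8.
Round 2 (the candidate proposes): the employer can get 8 next round, worth 0.48 × 8 = 3.84 now. The candidate offers 3.84 and keeps 40 − 3.84 = 36.16.
So by rejecting in round 1, the candidate gets 36.16 next round, worth 0.8 × 36.16 = 28.928 now.
Offer 28 < 28.928, so the candidate rejects.

Reject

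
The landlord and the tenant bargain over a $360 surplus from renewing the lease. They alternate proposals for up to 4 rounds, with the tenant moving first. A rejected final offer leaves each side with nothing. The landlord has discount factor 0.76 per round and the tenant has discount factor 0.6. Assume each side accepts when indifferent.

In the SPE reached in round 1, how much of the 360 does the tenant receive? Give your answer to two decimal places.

125.80

Round 4 (the landlord proposes): rejection yields 0 for the tenant; the landlord offers 0 and keeps 360.
Round 3 (the tenant proposes): the landlord can get 360 next round, worth 0.76 × 360 = 273.6 now, so the tenant offers 273.6, keeping 86.4.
Round 2 (the landlord proposes): the tenant can get 86.4 next round, worth 0.6 × 86.4 = 51.84 now. The landlord offers 51.84 and keeps 360 − 51.84 = 308.16.
Round 1 (the tenant proposes): the landlord can get 308.16 next round, worth 0.76 × 308.16 = 234.2016 now. The tenant offers 234.2016 and keeps 360 − 234.2016 = 125.7984.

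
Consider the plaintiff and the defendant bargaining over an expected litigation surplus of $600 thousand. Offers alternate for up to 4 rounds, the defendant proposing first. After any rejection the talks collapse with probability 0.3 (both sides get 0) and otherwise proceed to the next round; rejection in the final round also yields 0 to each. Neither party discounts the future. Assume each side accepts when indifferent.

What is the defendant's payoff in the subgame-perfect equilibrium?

Round 4 (the plaintiff proposes): rejection yields 0 for the defendant; the plaintiff offers 0 and keeps 600.
Round 3 (the defendant proposes): rejecting gives the plaintiff an expected 0.7 × 600 = 420, so the defendant offers 420, keeping 180.
Round 2 (the plaintiff proposes): rejecting gives the defendant an expected 0.7 × 180 = 126. The plaintiff offers 126 and keeps 600 − 126 = 474.
Round 1 (the defendant proposes): rejecting gives the plaintiff an expected 0.7 × 474 = 331.8; the defendant offers that and keeps 268.2.

268.2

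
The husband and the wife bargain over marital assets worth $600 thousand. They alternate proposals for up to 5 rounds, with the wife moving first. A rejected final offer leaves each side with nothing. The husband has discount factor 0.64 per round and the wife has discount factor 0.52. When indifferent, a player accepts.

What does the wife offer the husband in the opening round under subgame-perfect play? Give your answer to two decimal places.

Round 5 (the wife proposes): rejection yields 0 for the husband; the wife offers 0 and keeps 600.
Round 4 (the husband proposes): the wife can get 600 next round, worth 0.52 × 600 = 312 now. The husband offers 312 and keeps 600 − 312 = 288.
Round 3 (the wife proposes): the husband can get 288 next round, worth 0.64 × 288 = 184.32 now, so the wife offers 184.32, keeping 415.68.
Round 2 (the husband proposes): the wife can get 415.68 next round, worth 0.52 × 415.68 = 216.1536 now, so the husband offers 216.1536, keeping 383.8464.
Round 1 (the wife proposes): the husband can get 383.8464 next round, worth 0.64 × 383.8464 = 245.661696 now, so the wife offers 245.661696, keeping 354.338304.

245.66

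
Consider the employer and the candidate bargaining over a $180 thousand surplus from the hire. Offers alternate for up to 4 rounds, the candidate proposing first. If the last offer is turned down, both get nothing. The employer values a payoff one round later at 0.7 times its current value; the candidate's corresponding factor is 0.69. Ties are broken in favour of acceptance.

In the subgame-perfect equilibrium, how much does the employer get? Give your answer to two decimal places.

99.92

Round 4 (the employer proposes): the candidate will accept anything ≥ 0, so the employer offers 0 and keeps 180.
Round 3 (the candidate proposes): the employer can get 180 next round, worth 0.7 × 180 = 126 now; the candidate offers that and keeps 54.
Round 2 (the employer proposes): the candidate can get 54 next round, worth 0.69 × 54 = 37.26 now, so the employer offers 37.26, keeping 142.74.
Round 1 (the candidate proposes): the employer can get 142.74 next round, worth 0.7 × 142.74 = 99.918 now, so the candidate offers 99.918, keeping 80.082.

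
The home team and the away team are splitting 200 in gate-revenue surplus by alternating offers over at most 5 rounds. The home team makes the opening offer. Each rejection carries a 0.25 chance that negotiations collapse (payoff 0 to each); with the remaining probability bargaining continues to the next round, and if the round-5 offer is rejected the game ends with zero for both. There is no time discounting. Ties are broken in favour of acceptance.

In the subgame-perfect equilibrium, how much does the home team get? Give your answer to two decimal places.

Round 5 (the home team proposes): rejection yields 0 for the away team; the home team offers 0 and keeps 200.
Round 4 (the away team proposes): rejecting gives the home team an expected 0.75 × 200 = 150, so the away team offers 150, keeping 50.
Round 3 (the home team proposes): rejecting gives the away team an expected 0.75 × 50 = 37.5. The home team offers 37.5 and keeps 200 − 37.5 = 162.5.
Round 2 (the away team proposes): rejecting gives the home team an expected 0.75 × 162.5 = 121.875; the away team offers that and keeps 78.125.
Round 1 (the home team proposes): rejecting gives the away team an expected 0.75 × 78.125 = 58.59375, so the home team offers 58.59375, keeping 141.40625.

141.41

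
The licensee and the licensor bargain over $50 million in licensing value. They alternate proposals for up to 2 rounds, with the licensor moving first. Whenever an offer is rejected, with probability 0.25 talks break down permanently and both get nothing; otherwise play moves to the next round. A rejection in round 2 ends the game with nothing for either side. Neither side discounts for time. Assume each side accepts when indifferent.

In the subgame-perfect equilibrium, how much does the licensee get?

Round 2 (the licensee proposes): rejection yields 0 for the licensor; the licensee offers 0 and keeps 50.
Round 1 (the licensor proposes): rejecting gives the licensee an expected 0.75 × 50 = 37.5. The licensor offers 37.5 and keeps 50 − 37.5 = 12.5.

37.5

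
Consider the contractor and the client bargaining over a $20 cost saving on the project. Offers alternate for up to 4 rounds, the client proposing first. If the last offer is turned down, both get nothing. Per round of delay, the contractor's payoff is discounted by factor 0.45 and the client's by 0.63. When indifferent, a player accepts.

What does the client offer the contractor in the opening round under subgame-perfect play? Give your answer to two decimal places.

Round 4 (the contractor proposes): the client will accept anything ≥ 0, so the contractor offers 0 and keeps 20.
Round 3 (the client proposes): the contractor can get 20 next round, worth 0.45 × 20 = 9 now, so the client offers 9, keeping 11.
Round 2 (the contractor proposes): the client can get 11 next round, worth 0.63 × 11 = 6.93 now. The contractor offers 6.93 and keeps 20 − 6.93 = 13.07.
Round 1 (the client proposes): the contractor can get 13.07 next round, worth 0.45 × 13.07 = 5.8815 now, so the client offers 5.8815, keeping 14.1185.

5.88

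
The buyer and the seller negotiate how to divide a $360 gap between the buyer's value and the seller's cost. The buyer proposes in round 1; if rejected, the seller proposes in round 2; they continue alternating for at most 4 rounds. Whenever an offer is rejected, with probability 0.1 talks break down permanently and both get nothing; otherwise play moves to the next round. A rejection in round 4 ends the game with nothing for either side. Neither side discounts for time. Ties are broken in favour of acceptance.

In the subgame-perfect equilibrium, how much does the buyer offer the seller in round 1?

Round 4 (the seller proposes): the buyer will accept anything ≥ 0, so the seller offers 0 and keeps 360.
Round 3 (the buyer proposes): rejecting gives the seller an expected 0.9 × 360 = 324. The buyer offers 324 and keeps 360 − 324 = 36.
Round 2 (the seller proposes): rejecting gives the buyer an expected 0.9 × 36 = 32.4, so the seller offers 32.4, keeping 327.6.
Round 1 (the buyer proposes): rejecting gives the seller an expected 0.9 × 327.6 = 294.84, so the buyer offers 294.84, keeping 65.16.

294.84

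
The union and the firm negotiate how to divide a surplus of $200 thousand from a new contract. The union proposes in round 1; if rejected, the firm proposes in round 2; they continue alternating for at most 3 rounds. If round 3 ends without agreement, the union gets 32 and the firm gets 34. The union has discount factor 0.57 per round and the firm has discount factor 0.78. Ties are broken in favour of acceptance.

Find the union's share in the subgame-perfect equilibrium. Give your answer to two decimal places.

117.80

Round 3 (the union proposes): the firm gets 34 if talks fail, so the union offers 34 and keeps 166.
Round 2 (the firm proposes): the union can get 166 next round, worth 0.57 × 166 = 94.62 now, so the firm offers 94.62, keeping 105.38.
Round 1 (the union proposes): the firm can get 105.38 next round, worth 0.78 × 105.38 = 82.1964 now; the union offers that and keeps 117.8036.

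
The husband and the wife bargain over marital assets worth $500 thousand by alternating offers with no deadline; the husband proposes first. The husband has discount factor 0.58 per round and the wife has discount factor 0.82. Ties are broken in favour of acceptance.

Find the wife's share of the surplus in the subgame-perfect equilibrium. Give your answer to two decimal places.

328.38

In a stationary SPE each proposer offers the other exactly their discounted continuation value.
If the husband keeps x when proposing and the wife keeps y when proposing, then x = 500 − 0.82y and y = 500 − 0.58x.
Solving: x = 500(1 − 0.82) / (1 − 0.58·0.82) = 90 / 0.5244 ≈ 171.6247.
The wife gets 500 − 171.6247 ≈ 328.3753.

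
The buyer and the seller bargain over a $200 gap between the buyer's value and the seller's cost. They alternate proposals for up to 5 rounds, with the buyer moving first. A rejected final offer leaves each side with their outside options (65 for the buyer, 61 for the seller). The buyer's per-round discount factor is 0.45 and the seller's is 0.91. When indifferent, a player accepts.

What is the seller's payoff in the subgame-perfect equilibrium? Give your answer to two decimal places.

By backward induction:
Round 5 (the buyer proposes): the seller gets 61 if talks fail, so the buyer offers 61 and keeps 139.
Round 4 (the seller proposes): the buyer can get 139 next round, worth 0.45 × 139 = 62.55 now. The seller offers 62.55 and keeps 200 − 62.55 = 137.45.
Round 3 (the buyer proposes): the seller can get 137.45 next round, worth 0.91 × 137.45 = 125.0795 now; the buyer offers that and keeps 74.9205.
Round 2 (the seller proposes): the buyer can get 74.9205 next round, worth 0.45 × 74.9205 = 33.714225 now, so the seller offers 33.714225, keeping 166.285775.
Round 1 (the buyer proposes): the seller can get 166.285775 next round, worth 0.91 × 166.285775 = 151.32005525 now; the buyer offers that and keeps 48.67994475.

151.32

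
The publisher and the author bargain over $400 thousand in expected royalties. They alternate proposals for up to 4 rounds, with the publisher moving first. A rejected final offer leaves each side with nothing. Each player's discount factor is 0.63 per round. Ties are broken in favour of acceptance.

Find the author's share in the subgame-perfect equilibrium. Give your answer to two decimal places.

193.26

By backward induction:
Round 4 (the author proposes): the publisher will accept anything ≥ 0, so the author offers 0 and keeps 400.
Round 3 (the publisher proposes): the author can get 400 next round, worth 0.63 × 400 = 252 now; the publisher offers that and keeps 148.
Round 2 (the author proposes): the publisher can get 148 next round, worth 0.63 × 148 = 93.24 now; the author offers that and keeps 306.76.
Round 1 (the publisher proposes): the author can get 306.76 next round, worth 0.63 × 306.76 = 193.2588 now; the publisher offers that and keeps 206.7412.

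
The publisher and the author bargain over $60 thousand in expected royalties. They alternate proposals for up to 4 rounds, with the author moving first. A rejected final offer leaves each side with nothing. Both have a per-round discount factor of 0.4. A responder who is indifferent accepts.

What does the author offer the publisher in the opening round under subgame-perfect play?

Work backward from the last round.
Round 4 (the publisher proposes): rejection yields 0 for the author; the publisher offers 0 and keeps 60.
Round 3 (the author proposes): the publisher can get 60 next round, worth 0.4 × 60 = 24 now, so the author offers 24, keeping 36.
Round 2 (the publisher proposes): the author can get 36 next round, worth 0.4 × 36 = 14.4 now, so the publisher offers 14.4, keeping 45.6.
Round 1 (the author proposes): the publisher can get 45.6 next round, worth 0.4 × 45.6 = 18.24 now. The author offers 18.24 and keeps 60 − 18.24 = 41.76.

18.24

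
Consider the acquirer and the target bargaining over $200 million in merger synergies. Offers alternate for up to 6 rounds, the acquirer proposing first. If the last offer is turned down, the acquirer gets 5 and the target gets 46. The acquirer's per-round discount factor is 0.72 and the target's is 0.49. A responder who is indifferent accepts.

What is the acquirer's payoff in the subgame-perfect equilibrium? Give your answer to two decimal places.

150.99

Round 6 (the target proposes): the acquirer gets 5 if talks fail, so the target offers 5 and keeps 195.
Round 5 (the acquirer proposes): the target can get 195 next round, worth 0.49 × 195 = 95.55 now. The acquirer offers 95.55 and keeps 200 − 95.55 = 104.45.
Round 4 (the target proposes): the acquirer can get 104.45 next round, worth 0.72 × 104.45 = 75.204 now, so the target offers 75.204, keeping 124.796.
Round 3 (the acquirer proposes): the target can get 124.796 next round, worth 0.49 × 124.796 = 61.15004 now. The acquirer offers 61.15004 and keeps 200 − 61.15004 = 138.84996.
Round 2 (the target proposes): the acquirer can get 138.84996 next round, worth 0.72 × 138.84996 = 99.9719712 now; the target offers that and keeps 100.0280288.
Round 1 (the acquirer proposes): the target can get 100.0280288 next round, worth 0.49 × 100.0280288 = 49.013734112 now, so the acquirer offers 49.013734112, keeping 150.986265888.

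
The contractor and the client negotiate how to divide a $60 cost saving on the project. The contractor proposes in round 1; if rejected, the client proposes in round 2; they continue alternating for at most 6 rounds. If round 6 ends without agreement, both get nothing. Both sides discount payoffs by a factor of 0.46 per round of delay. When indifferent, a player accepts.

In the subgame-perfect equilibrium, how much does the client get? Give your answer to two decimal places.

19.29

By backward induction:
Round 6 (the client proposes): the contractor will accept anything ≥ 0, so the client offers 0 and keeps 60.
Round 5 (the contractor proposes): the client can get 60 next round, worth 0.46 × 60 = 27.6 now, so the contractor offers 27.6, keeping 32.4.
Round 4 (the client proposes): the contractor can get 32.4 next round, worth 0.46 × 32.4 = 14.904 now; the client offers that and keeps 45.096.
Round 3 (the contractor proposes): the client can get 45.096 next round, worth 0.46 × 45.096 = 20.74416 now; the contractor offers that and keeps 39.25584.
Round 2 (the client proposes): the contractor can get 39.25584 next round, worth 0.46 × 39.25584 = 18.0576864 now. The client offers 18.0576864 and keeps 60 − 18.0576864 = 41.9423136.
Round 1 (the contractor proposes): the client can get 41.9423136 next round, worth 0.46 × 41.9423136 = 19.293464256 now; the contractor offers that and keeps 40.706535744.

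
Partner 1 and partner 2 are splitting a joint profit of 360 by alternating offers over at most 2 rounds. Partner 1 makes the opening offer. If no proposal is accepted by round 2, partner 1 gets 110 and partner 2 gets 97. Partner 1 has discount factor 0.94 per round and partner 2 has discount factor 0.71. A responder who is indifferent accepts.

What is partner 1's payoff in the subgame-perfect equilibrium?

Round 2 (partner 2 proposes): partner 1 gets 110 if talks fail, so partner 2 offers 110 and keeps 250.
Round 1 (partner 1 proposes): partner 2 can get 250 next round, worth 0.71 × 250 = 177.5 now; partner 1 offers that and keeps 182.5.

182.5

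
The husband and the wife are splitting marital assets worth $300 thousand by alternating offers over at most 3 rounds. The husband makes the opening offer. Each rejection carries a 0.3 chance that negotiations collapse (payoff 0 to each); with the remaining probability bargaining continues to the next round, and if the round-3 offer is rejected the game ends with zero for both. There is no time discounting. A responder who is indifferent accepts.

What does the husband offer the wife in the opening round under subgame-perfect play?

63

Round 3 (the husband proposes): the wife will accept anything ≥ 0, so the husband offers 0 and keeps 300.
Round 2 (the wife proposes): rejecting gives the husband an expected 0.7 × 300 = 210. The wife offers 210 and keeps 300 − 210 = 90.
Round 1 (the husband proposes): rejecting gives the wife an expected 0.7 × 90 = 63, so the husband offers 63, keeping 237.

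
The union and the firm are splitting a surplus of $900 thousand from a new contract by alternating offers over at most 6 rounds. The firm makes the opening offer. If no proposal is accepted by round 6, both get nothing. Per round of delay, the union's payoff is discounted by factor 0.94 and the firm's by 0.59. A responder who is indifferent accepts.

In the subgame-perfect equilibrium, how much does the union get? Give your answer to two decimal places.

By backward induction:
Round 6 (the union proposes): the firm will accept anything ≥ 0, so the union offers 0 and keeps 900.
Round 5 (the firm proposes): the union can get 900 next round, worth 0.94 × 900 = 846 now. The firm offers 846 and keeps 900 − 846 = 54.
Round 4 (the union proposes): the firm can get 54 next round, worth 0.59 × 54 = 31.86 now. The union offers 31.86 and keeps 900 − 31.86 = 868.14.
Round 3 (the firm proposes): the union can get 868.14 next round, worth 0.94 × 868.14 = 816.0516 now; the firm offers that and keeps 83.9484.
Round 2 (the union proposes): the firm can get 83.9484 next round, worth 0.59 × 83.9484 = 49.529556 now; the union offers that and keeps 850.470444.
Round 1 (the firm proposes): the union can get 850.470444 next round, worth 0.94 × 850.470444 = 799.44221736 now. The firm offers 799.44221736 and keeps 900 − 799.44221736 = 100.55778264.

799.44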